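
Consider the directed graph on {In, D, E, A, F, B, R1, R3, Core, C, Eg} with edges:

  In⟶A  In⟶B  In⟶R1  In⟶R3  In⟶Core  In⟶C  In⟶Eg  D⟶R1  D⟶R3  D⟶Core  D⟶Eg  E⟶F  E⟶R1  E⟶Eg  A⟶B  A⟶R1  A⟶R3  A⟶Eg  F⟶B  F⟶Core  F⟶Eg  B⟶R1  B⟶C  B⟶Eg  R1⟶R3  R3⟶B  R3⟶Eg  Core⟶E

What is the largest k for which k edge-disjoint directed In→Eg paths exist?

Assign every edge capacity 1; by Menger, the answer equals the max flow.
Path In→Eg (+1); total 1.
Path In→A→Eg (+1); total 2.
Path In→B→Eg (+1); total 3.
Path In→R3→Eg (+1); total 4.
Path In→Core→E→Eg (+1); total 5.
No residual In→Eg path; max flow = 5.
Certifying cut of size 5: {B→Eg, In→A, In→Core, In→Eg, R3→Eg}.

5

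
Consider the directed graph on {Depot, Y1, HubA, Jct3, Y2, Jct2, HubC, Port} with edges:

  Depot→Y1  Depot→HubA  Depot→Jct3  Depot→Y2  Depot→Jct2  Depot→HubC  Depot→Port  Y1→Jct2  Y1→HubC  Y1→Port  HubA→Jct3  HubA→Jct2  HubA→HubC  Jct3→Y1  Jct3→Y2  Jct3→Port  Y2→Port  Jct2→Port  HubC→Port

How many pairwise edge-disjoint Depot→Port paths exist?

6

Assign every edge capacity 1; by Menger, the answer equals the max flow.
Path Depot→Port (+1); total 1.
Path Depot→Y1→Port (+1); total 2.
Path Depot→Jct3→Port (+1); total 3.
Path Depot→Y2→Port (+1); total 4.
Path Depot→Jct2→Port (+1); total 5.
Path Depot→HubC→Port (+1); total 6.
No residual Depot→Port path; max flow = 6.
Certifying cut of size 6: {Depot→Port, HubC→Port, Jct2→Port, Jct3→Port, Y1→Port, Y2→Port}.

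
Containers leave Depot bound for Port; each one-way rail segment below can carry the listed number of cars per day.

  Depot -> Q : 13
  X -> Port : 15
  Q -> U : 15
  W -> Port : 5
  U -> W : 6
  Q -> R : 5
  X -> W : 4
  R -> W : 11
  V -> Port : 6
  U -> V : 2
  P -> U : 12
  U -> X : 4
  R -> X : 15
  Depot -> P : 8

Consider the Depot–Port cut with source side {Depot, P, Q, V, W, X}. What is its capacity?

Edges leaving {Depot, P, Q, V, W, X}: P→U (12), Q→R (5), Q→U (15), V→Port (6), W→Port (5), X→Port (15).
Cut capacity = 12 + 5 + 15 + 6 + 5 + 15 = 58.

58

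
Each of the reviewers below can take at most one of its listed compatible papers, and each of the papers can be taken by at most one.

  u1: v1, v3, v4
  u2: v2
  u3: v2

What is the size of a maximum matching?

Unit-capacity flow: source→left, listed edges, right→sink; max matching = max flow.
Augmenting path u1→v1 (+1); matched 1.
Augmenting path u2→v2 (+1); matched 2.
No augmenting path remains; maximum matching = 2.
König certificate: {u1, v2} is a vertex cover of size 2 (every listed pair touches it), so no matching can be larger.

2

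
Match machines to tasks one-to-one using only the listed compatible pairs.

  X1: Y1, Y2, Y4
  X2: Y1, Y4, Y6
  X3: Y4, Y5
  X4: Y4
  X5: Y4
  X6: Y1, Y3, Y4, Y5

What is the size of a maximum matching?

Unit-capacity flow: source→left, listed edges, right→sink; max matching = max flow.
Augmenting path X1→Y1 (+1); matched 1.
Augmenting path X2→Y4 (+1); matched 2.
Augmenting path X3→Y5 (+1); matched 3.
Augmenting path X6→Y3 (+1); matched 4.
Augmenting path X4→Y4→X2→Y6 (+1); matched 5.
No augmenting path remains; maximum matching = 5.
König certificate: {X1, X2, X3, X6, Y4} is a vertex cover of size 5 (every listed pair touches it), so no matching can be larger.

5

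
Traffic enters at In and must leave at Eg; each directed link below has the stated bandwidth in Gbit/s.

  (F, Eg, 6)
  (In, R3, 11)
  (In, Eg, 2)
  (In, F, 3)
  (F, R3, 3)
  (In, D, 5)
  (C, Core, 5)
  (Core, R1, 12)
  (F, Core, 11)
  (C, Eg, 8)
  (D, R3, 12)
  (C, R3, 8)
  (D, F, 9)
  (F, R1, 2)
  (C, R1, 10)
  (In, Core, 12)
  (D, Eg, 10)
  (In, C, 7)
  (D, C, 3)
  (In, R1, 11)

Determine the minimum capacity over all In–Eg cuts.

Augment In→Eg: bottleneck 2, flow now 2.
Augment In→D→Eg: bottleneck 5, flow now 7.
Augment In→F→Eg: bottleneck 3, flow now 10.
Augment In→C→Eg: bottleneck 7, flow now 17.
No augmenting path remains; maximum flow = 17.
By max-flow min-cut, the minimum cut capacity equals the max flow.
In the residual graph, reachable from In: {In, Core, R3, R1}.
Min-cut edges: In→D (5), In→F (3), In→C (7), In→Eg (2); capacity 5 + 3 + 7 + 2 = 17.

17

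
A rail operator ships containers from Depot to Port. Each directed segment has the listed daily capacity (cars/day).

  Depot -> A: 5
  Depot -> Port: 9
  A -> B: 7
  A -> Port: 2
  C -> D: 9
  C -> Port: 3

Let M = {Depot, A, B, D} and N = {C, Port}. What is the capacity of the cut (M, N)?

11

Edges leaving {Depot, A, B, D}: Depot→Port (9), A→Port (2).
Cut capacity = 9 + 2 = 11.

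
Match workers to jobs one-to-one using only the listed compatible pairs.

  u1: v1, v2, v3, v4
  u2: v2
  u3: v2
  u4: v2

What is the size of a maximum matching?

2

Unit-capacity flow: source→left, listed edges, right→sink; max matching = max flow.
Augmenting path u1→v1 (+1); matched 1.
Augmenting path u2→v2 (+1); matched 2.
No augmenting path remains; maximum matching = 2.
König certificate: {u1, v2} is a vertex cover of size 2 (every listed pair touches it), so no matching can be larger.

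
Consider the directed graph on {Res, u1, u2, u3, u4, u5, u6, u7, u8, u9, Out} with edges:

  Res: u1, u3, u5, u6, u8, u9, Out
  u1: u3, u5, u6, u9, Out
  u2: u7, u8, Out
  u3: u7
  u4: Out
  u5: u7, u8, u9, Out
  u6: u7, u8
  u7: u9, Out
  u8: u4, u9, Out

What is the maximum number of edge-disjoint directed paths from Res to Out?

Assign every edge capacity 1; by Menger, the answer equals the max flow.
Path Res→Out (+1); total 1.
Path Res→u1→Out (+1); total 2.
Path Res→u5→Out (+1); total 3.
Path Res→u8→Out (+1); total 4.
Path Res→u3→u7→Out (+1); total 5.
Path Res→u6→u8→u4→Out (+1); total 6.
No residual Res→Out path; max flow = 6.
Certifying cut of size 6: {Res→Out, Res→u1, Res→u3, Res→u5, Res→u6, Res→u8}.

6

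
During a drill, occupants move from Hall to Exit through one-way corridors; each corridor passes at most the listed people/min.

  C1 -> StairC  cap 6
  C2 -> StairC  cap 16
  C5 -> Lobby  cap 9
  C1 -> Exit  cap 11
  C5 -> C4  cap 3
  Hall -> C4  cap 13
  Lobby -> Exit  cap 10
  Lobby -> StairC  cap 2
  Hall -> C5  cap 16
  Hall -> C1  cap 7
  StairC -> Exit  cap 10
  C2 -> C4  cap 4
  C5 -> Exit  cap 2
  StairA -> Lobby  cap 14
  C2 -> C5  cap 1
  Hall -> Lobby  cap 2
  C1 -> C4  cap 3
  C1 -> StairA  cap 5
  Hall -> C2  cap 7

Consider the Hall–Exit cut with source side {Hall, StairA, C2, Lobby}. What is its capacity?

69

Edges leaving {Hall, StairA, C2, Lobby}: Hall→C1 (7), Hall→C5 (16), Hall→C4 (13), C2→C5 (1), C2→StairC (16), C2→C4 (4), Lobby→StairC (2), Lobby→Exit (10).
Cut capacity = 7 + 16 + 13 + 1 + 16 + 4 + 2 + 10 = 69.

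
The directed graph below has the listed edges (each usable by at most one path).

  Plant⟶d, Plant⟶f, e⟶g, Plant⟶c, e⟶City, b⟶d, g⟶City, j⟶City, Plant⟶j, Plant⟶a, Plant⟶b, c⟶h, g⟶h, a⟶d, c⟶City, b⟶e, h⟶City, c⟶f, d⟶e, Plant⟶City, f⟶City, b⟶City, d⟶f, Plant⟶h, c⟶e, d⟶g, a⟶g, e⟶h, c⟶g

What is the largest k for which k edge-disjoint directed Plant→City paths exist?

Assign every edge capacity 1; by Menger, the answer equals the max flow.
Path Plant→City (+1); total 1.
Path Plant→b→City (+1); total 2.
Path Plant→c→City (+1); total 3.
Path Plant→f→City (+1); total 4.
Path Plant→h→City (+1); total 5.
Path Plant→j→City (+1); total 6.
Path Plant→a→g→City (+1); total 7.
Path Plant→d→e→City (+1); total 8.
No residual Plant→City path; max flow = 8.
Certifying cut of size 8: {Plant→City, Plant→a, Plant→b, Plant→c, Plant→d, Plant→f, Plant→h, Plant→j}.

8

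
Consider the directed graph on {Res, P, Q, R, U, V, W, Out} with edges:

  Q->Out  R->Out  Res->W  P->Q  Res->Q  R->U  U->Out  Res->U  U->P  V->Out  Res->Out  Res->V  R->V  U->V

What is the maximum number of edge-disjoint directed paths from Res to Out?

Assign every edge capacity 1; by Menger, the answer equals the max flow.
Path Res→Out (+1); total 1.
Path Res→Q→Out (+1); total 2.
Path Res→U→Out (+1); total 3.
Path Res→V→Out (+1); total 4.
No residual Res→Out path; max flow = 4.
Certifying cut of size 4: {Res→Out, Res→Q, Res→U, Res→V}.

4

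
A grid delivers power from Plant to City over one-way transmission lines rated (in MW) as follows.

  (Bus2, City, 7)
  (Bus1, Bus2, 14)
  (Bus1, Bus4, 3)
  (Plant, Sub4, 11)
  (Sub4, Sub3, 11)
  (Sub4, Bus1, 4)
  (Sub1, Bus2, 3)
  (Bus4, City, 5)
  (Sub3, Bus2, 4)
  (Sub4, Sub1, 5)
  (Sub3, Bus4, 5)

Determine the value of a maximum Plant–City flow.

11

Augment Plant→Sub4→Bus1→Bus4→City: bottleneck 3, flow now 3.
Augment Plant→Sub4→Bus1→Bus2→City: bottleneck 1, flow now 4.
Augment Plant→Sub4→Sub3→Bus4→City: bottleneck 2, flow now 6.
Augment Plant→Sub4→Sub3→Bus2→City: bottleneck 4, flow now 10.
Augment Plant→Sub4→Sub1→Bus2→City: bottleneck 1, flow now 11.
No augmenting path remains; maximum flow = 11.
In the residual graph, reachable from Plant: {Plant}.
Min-cut edges: Plant→Sub4 (11); capacity 11 = 11.
This cut is saturated, so no flow can exceed 11.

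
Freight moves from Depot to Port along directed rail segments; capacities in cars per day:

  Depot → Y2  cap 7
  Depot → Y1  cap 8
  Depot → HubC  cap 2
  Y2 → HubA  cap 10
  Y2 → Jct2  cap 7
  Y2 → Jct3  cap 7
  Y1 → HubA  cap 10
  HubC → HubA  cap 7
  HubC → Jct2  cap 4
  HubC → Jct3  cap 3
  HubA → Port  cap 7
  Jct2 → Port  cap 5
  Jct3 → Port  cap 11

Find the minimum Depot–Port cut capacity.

16

Augment Depot→Y2→HubA→Port: bottleneck 7, flow now 7.
Augment Depot→HubC→Jct2→Port: bottleneck 2, flow now 9.
Augment Depot→Y1→HubA→Y2→Jct2→Port: bottleneck 3, flow now 12. (uses reverse residual edge)
Augment Depot→Y1→HubA→Y2→Jct3→Port: bottleneck 4, flow now 16. (uses reverse residual edge)
No augmenting path remains; maximum flow = 16.
By max-flow min-cut, the minimum cut capacity equals the max flow.
In the residual graph, reachable from Depot: {Depot, Y1, HubA}.
Min-cut edges: Depot→Y2 (7), Depot→HubC (2), HubA→Port (7); capacity 7 + 2 + 7 = 16.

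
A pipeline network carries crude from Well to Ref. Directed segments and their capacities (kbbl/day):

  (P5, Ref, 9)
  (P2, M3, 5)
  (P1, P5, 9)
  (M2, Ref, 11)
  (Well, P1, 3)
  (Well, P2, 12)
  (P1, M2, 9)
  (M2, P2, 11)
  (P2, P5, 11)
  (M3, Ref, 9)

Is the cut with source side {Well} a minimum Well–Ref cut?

Yes — it is a minimum cut (capacity 15).

Given cut capacity: 3 + 12 = 15.
Augment Well→P1→P5→Ref: bottleneck 3, flow now 3.
Augment Well→P2→P5→Ref: bottleneck 6, flow now 9.
Augment Well→P2→M3→Ref: bottleneck 5, flow now 14.
Augment Well→P2→P5→P1→M2→Ref: bottleneck 1, flow now 15. (uses reverse residual edge)
No augmenting path remains; maximum flow = 15.
Cut capacity 15 equals the max flow, so it is a minimum cut.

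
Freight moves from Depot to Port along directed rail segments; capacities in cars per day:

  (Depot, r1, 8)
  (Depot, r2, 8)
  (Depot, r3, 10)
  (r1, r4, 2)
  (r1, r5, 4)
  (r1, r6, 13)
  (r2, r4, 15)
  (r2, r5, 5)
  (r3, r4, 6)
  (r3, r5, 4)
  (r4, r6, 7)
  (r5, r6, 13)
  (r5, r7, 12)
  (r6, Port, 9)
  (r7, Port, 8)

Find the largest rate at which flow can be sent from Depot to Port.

Augment Depot→r1→r6→Port: bottleneck 8, flow now 8.
Augment Depot→r2→r4→r6→Port: bottleneck 1, flow now 9.
Augment Depot→r2→r5→r7→Port: bottleneck 5, flow now 14.
Augment Depot→r3→r5→r7→Port: bottleneck 3, flow now 17.
No augmenting path remains; maximum flow = 17.
In the residual graph, reachable from Depot: {Depot, r1, r2, r3, r4, r5, r6, r7}.
Min-cut edges: r6→Port (9), r7→Port (8); capacity 9 + 8 = 17.
This cut is saturated, so no flow can exceed 17.

17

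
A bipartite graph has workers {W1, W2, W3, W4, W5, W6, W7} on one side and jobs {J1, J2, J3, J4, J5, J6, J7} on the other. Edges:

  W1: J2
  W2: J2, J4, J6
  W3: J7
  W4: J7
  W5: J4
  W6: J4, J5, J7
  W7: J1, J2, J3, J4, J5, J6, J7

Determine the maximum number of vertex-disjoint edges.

6

Unit-capacity flow: source→left, listed edges, right→sink; max matching = max flow.
Augmenting path W1→J2 (+1); matched 1.
Augmenting path W2→J4 (+1); matched 2.
Augmenting path W3→J7 (+1); matched 3.
Augmenting path W6→J5 (+1); matched 4.
Augmenting path W7→J1 (+1); matched 5.
Augmenting path W5→J4→W2→J6 (+1); matched 6.
No augmenting path remains; maximum matching = 6.
König certificate: {W1, W2, W5, W6, W7, J7} is a vertex cover of size 6 (every listed pair touches it), so no matching can be larger.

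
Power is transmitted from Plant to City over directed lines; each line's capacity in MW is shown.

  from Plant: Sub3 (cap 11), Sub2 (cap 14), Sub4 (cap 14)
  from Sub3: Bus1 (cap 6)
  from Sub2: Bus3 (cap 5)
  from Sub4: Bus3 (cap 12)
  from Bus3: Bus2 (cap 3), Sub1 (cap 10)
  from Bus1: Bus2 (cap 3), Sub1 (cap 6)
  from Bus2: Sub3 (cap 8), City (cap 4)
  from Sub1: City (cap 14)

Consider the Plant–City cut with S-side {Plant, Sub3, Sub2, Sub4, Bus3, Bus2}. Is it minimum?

No — its capacity is 20, but the minimum cut has capacity 18.

Given cut capacity: 6 + 10 + 4 = 20.
Augment Plant→Sub3→Bus1→Bus2→City: bottleneck 3, flow now 3.
Augment Plant→Sub3→Bus1→Sub1→City: bottleneck 3, flow now 6.
Augment Plant→Sub2→Bus3→Bus2→City: bottleneck 1, flow now 7.
Augment Plant→Sub2→Bus3→Sub1→City: bottleneck 4, flow now 11.
Augment Plant→Sub4→Bus3→Sub1→City: bottleneck 6, flow now 17.
Augment Plant→Sub4→Bus3→Bus2→Bus1→Sub1→City: bottleneck 1, flow now 18. (uses reverse residual edge)
No augmenting path remains; maximum flow = 18.
In the residual graph, reachable from Plant: {Plant, Sub3, Sub2, Sub4, Bus3, Bus1, Bus2, Sub1}.
Min-cut edges: Bus2→City (4), Sub1→City (14); capacity 4 + 14 = 18.
Cut capacity 20 exceeds the max flow 18, so it is not minimum.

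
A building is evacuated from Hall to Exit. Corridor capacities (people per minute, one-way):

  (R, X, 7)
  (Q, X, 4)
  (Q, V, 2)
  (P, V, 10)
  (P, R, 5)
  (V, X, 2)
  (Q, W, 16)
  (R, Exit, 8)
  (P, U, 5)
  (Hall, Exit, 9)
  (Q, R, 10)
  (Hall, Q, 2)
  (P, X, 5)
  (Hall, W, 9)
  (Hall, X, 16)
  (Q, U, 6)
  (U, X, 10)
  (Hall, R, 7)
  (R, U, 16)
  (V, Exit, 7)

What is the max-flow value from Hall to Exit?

Augment Hall→Exit: bottleneck 9, flow now 9.
Augment Hall→R→Exit: bottleneck 7, flow now 16.
Augment Hall→Q→R→Exit: bottleneck 1, flow now 17.
Augment Hall→Q→V→Exit: bottleneck 1, flow now 18.
No augmenting path remains; maximum flow = 18.
In the residual graph, reachable from Hall: {Hall, W, X}.
Min-cut edges: Hall→Q (2), Hall→R (7), Hall→Exit (9); capacity 2 + 7 + 9 = 18.
This cut is saturated, so no flow can exceed 18.

18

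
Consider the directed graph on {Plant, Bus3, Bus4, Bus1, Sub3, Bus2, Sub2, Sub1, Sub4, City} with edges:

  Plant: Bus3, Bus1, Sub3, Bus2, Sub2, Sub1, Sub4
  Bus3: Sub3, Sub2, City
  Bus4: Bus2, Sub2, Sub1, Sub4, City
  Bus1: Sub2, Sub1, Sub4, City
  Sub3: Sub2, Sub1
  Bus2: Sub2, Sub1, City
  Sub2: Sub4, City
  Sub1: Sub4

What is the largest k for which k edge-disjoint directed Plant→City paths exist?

4

Assign every edge capacity 1; by Menger, the answer equals the max flow.
Path Plant→Bus3→City (+1); total 1.
Path Plant→Bus1→City (+1); total 2.
Path Plant→Bus2→City (+1); total 3.
Path Plant→Sub2→City (+1); total 4.
No residual Plant→City path; max flow = 4.
Certifying cut of size 4: {Plant→Bus1, Plant→Bus2, Plant→Bus3, Sub2→City}.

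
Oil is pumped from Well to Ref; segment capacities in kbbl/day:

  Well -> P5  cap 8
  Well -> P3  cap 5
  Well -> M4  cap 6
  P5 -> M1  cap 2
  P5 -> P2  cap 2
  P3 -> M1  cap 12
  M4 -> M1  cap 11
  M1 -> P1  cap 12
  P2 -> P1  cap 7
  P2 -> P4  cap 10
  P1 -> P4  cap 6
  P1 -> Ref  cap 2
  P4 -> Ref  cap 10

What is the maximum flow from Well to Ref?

10

Augment Well→P5→M1→P1→Ref: bottleneck 2, flow now 2.
Augment Well→P5→P2→P4→Ref: bottleneck 2, flow now 4.
Augment Well→P3→M1→P1→P4→Ref: bottleneck 5, flow now 9.
Augment Well→M4→M1→P1→P4→Ref: bottleneck 1, flow now 10.
No augmenting path remains; maximum flow = 10.
In the residual graph, reachable from Well: {Well, P5, P3, M4, M1, P1}.
Min-cut edges: P5→P2 (2), P1→P4 (6), P1→Ref (2); capacity 2 + 6 + 2 = 10.
This cut is saturated, so no flow can exceed 10.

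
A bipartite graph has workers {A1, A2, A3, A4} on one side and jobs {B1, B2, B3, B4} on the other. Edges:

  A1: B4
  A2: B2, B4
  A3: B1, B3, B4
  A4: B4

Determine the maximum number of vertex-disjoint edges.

3

Unit-capacity flow: source→left, listed edges, right→sink; max matching = max flow.
Augmenting path A1→B4 (+1); matched 1.
Augmenting path A2→B2 (+1); matched 2.
Augmenting path A3→B1 (+1); matched 3.
No augmenting path remains; maximum matching = 3.
König certificate: {A2, A3, B4} is a vertex cover of size 3 (every listed pair touches it), so no matching can be larger.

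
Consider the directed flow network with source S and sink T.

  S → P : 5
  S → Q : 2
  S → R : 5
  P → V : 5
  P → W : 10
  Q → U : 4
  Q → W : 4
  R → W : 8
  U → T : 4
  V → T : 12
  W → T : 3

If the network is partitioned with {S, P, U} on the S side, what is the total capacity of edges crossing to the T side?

Edges leaving {S, P, U}: S→Q (2), S→R (5), P→V (5), P→W (10), U→T (4).
Cut capacity = 2 + 5 + 5 + 10 + 4 = 26.

26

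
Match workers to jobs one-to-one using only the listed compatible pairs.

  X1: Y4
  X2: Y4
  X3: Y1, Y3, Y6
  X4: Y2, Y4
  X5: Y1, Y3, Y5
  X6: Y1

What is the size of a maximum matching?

5

Unit-capacity flow: source→left, listed edges, right→sink; max matching = max flow.
Augmenting path X1→Y4 (+1); matched 1.
Augmenting path X3→Y1 (+1); matched 2.
Augmenting path X4→Y2 (+1); matched 3.
Augmenting path X5→Y3 (+1); matched 4.
Augmenting path X6→Y1→X3→Y6 (+1); matched 5.
No augmenting path remains; maximum matching = 5.
König certificate: {X3, X4, X5, X6, Y4} is a vertex cover of size 5 (every listed pair touches it), so no matching can be larger.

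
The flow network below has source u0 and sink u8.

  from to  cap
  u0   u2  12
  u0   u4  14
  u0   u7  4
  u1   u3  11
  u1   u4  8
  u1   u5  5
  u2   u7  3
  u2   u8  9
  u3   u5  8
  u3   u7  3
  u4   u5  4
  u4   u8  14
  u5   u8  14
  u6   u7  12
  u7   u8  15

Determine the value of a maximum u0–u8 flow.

Augment u0→u2→u8: bottleneck 9, flow now 9.
Augment u0→u4→u8: bottleneck 14, flow now 23.
Augment u0→u7→u8: bottleneck 4, flow now 27.
Augment u0→u2→u7→u8: bottleneck 3, flow now 30.
No augmenting path remains; maximum flow = 30.
In the residual graph, reachable from u0: {u0}.
Min-cut edges: u0→u2 (12), u0→u4 (14), u0→u7 (4); capacity 12 + 14 + 4 = 30.
This cut is saturated, so no flow can exceed 30.

30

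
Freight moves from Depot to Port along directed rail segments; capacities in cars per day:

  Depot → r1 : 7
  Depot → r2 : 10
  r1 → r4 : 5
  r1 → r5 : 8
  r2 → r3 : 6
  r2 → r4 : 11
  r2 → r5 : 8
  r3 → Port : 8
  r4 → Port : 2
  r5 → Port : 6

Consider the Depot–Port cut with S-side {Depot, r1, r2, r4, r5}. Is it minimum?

Given cut capacity: 6 + 2 + 6 = 14.
Augment Depot→r1→r4→Port: bottleneck 2, flow now 2.
Augment Depot→r1→r5→Port: bottleneck 5, flow now 7.
Augment Depot→r2→r3→Port: bottleneck 6, flow now 13.
Augment Depot→r2→r5→Port: bottleneck 1, flow now 14.
No augmenting path remains; maximum flow = 14.
Cut capacity 14 equals the max flow, so it is a minimum cut.

Yes — it is a minimum cut (capacity 14).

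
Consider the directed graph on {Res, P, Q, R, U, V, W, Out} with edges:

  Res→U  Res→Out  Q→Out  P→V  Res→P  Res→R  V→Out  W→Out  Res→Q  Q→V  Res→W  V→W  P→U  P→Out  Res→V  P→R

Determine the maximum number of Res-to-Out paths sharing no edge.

5

Assign every edge capacity 1; by Menger, the answer equals the max flow.
Path Res→Out (+1); total 1.
Path Res→P→Out (+1); total 2.
Path Res→Q→Out (+1); total 3.
Path Res→V→Out (+1); total 4.
Path Res→W→Out (+1); total 5.
No residual Res→Out path; max flow = 5.
Certifying cut of size 5: {Res→Out, Res→P, Res→Q, Res→V, Res→W}.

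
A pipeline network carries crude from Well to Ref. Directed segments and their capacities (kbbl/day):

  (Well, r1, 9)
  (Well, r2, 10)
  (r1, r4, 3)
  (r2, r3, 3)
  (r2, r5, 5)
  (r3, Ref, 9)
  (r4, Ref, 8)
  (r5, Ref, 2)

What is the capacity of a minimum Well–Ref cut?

Augment Well→r1→r4→Ref: bottleneck 3, flow now 3.
Augment Well→r2→r3→Ref: bottleneck 3, flow now 6.
Augment Well→r2→r5→Ref: bottleneck 2, flow now 8.
No augmenting path remains; maximum flow = 8.
By max-flow min-cut, the minimum cut capacity equals the max flow.
In the residual graph, reachable from Well: {Well, r1, r2, r5}.
Min-cut edges: r1→r4 (3), r2→r3 (3), r5→Ref (2); capacity 3 + 3 + 2 = 8.

8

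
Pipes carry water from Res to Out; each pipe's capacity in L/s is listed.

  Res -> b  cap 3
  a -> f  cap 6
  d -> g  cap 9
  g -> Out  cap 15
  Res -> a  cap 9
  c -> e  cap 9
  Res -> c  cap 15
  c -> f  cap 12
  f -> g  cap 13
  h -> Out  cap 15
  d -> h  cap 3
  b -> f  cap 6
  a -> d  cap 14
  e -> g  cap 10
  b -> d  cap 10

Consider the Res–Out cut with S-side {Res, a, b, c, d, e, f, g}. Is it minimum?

Yes — it is a minimum cut (capacity 18).

Given cut capacity: 3 + 15 = 18.
Augment Res→a→d→g→Out: bottleneck 9, flow now 9.
Augment Res→b→d→h→Out: bottleneck 3, flow now 12.
Augment Res→c→e→g→Out: bottleneck 6, flow now 18.
No augmenting path remains; maximum flow = 18.
Cut capacity 18 equals the max flow, so it is a minimum cut.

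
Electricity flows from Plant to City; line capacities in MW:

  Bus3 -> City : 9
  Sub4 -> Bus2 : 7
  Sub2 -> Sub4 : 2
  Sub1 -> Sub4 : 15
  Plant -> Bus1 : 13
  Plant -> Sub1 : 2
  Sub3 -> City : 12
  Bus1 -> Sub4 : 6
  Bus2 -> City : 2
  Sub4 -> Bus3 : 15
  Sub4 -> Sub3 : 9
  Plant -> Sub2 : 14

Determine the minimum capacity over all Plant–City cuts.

10

Augment Plant→Sub2→Sub4→Sub3→City: bottleneck 2, flow now 2.
Augment Plant→Bus1→Sub4→Sub3→City: bottleneck 6, flow now 8.
Augment Plant→Sub1→Sub4→Sub3→City: bottleneck 1, flow now 9.
Augment Plant→Sub1→Sub4→Bus3→City: bottleneck 1, flow now 10.
No augmenting path remains; maximum flow = 10.
By max-flow min-cut, the minimum cut capacity equals the max flow.
In the residual graph, reachable from Plant: {Plant, Sub2, Bus1}.
Min-cut edges: Plant→Sub1 (2), Sub2→Sub4 (2), Bus1→Sub4 (6); capacity 2 + 2 + 6 = 10.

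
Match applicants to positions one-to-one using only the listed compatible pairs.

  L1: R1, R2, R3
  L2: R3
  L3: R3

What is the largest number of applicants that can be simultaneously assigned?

2

Unit-capacity flow: source→left, listed edges, right→sink; max matching = max flow.
Augmenting path L1→R1 (+1); matched 1.
Augmenting path L2→R3 (+1); matched 2.
No augmenting path remains; maximum matching = 2.
König certificate: {L1, R3} is a vertex cover of size 2 (every listed pair touches it), so no matching can be larger.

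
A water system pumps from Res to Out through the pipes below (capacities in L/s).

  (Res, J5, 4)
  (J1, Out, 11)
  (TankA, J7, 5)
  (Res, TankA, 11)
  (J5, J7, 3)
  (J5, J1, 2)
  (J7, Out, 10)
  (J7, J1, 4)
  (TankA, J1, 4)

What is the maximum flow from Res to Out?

Augment Res→J5→J1→Out: bottleneck 2, flow now 2.
Augment Res→J5→J7→Out: bottleneck 2, flow now 4.
Augment Res→TankA→J1→Out: bottleneck 4, flow now 8.
Augment Res→TankA→J7→Out: bottleneck 5, flow now 13.
No augmenting path remains; maximum flow = 13.
In the residual graph, reachable from Res: {Res, TankA}.
Min-cut edges: Res→J5 (4), TankA→J1 (4), TankA→J7 (5); capacity 4 + 4 + 5 = 13.
This cut is saturated, so no flow can exceed 13.

13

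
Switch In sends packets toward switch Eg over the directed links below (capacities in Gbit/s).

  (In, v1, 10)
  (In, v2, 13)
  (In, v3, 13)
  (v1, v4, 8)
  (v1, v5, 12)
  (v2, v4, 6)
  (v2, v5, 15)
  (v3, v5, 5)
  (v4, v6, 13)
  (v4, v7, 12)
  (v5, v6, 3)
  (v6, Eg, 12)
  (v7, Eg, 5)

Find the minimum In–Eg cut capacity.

Augment In→v1→v4→v6→Eg: bottleneck 8, flow now 8.
Augment In→v1→v5→v6→Eg: bottleneck 2, flow now 10.
Augment In→v2→v4→v6→Eg: bottleneck 2, flow now 12.
Augment In→v2→v4→v7→Eg: bottleneck 4, flow now 16.
Augment In→v2→v5→v6→v4→v7→Eg: bottleneck 1, flow now 17. (uses reverse residual edge)
No augmenting path remains; maximum flow = 17.
By max-flow min-cut, the minimum cut capacity equals the max flow.
In the residual graph, reachable from In: {In, v1, v2, v3, v5}.
Min-cut edges: v1→v4 (8), v2→v4 (6), v5→v6 (3); capacity 8 + 6 + 3 = 17.

17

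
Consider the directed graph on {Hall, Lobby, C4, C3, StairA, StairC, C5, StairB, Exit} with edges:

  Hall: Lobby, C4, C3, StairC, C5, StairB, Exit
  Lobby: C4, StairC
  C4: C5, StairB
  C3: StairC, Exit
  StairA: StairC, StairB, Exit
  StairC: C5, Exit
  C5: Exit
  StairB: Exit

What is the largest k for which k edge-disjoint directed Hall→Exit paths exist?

Assign every edge capacity 1; by Menger, the answer equals the max flow.
Path Hall→Exit (+1); total 1.
Path Hall→C3→Exit (+1); total 2.
Path Hall→StairC→Exit (+1); total 3.
Path Hall→C5→Exit (+1); total 4.
Path Hall→StairB→Exit (+1); total 5.
No residual Hall→Exit path; max flow = 5.
Certifying cut of size 5: {C5→Exit, Hall→C3, Hall→Exit, StairB→Exit, StairC→Exit}.

5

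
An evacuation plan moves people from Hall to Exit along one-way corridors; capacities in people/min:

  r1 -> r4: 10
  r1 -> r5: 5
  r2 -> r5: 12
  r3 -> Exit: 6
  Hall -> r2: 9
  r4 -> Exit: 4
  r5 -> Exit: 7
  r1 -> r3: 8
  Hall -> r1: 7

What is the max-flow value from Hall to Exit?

14

Augment Hall→r1→r3→Exit: bottleneck 6, flow now 6.
Augment Hall→r1→r4→Exit: bottleneck 1, flow now 7.
Augment Hall→r2→r5→Exit: bottleneck 7, flow now 14.
No augmenting path remains; maximum flow = 14.
In the residual graph, reachable from Hall: {Hall, r2, r5}.
Min-cut edges: Hall→r1 (7), r5→Exit (7); capacity 7 + 7 = 14.
This cut is saturated, so no flow can exceed 14.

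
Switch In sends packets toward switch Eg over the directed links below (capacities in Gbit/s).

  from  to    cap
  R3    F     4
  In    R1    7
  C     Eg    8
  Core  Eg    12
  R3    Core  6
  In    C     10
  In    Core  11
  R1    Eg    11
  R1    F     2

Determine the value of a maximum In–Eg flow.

26

Augment In→R1→Eg: bottleneck 7, flow now 7.
Augment In→C→Eg: bottleneck 8, flow now 15.
Augment In→Core→Eg: bottleneck 11, flow now 26.
No augmenting path remains; maximum flow = 26.
In the residual graph, reachable from In: {In, C}.
Min-cut edges: In→R1 (7), In→Core (11), C→Eg (8); capacity 7 + 11 + 8 = 26.
This cut is saturated, so no flow can exceed 26.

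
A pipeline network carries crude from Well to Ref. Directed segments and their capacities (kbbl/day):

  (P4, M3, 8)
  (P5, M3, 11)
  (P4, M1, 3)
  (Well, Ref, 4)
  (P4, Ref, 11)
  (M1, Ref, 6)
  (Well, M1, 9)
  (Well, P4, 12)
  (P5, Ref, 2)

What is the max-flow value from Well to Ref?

Augment Well→Ref: bottleneck 4, flow now 4.
Augment Well→P4→Ref: bottleneck 11, flow now 15.
Augment Well→M1→Ref: bottleneck 6, flow now 21.
No augmenting path remains; maximum flow = 21.
In the residual graph, reachable from Well: {Well, P4, M3, M1}.
Min-cut edges: Well→Ref (4), P4→Ref (11), M1→Ref (6); capacity 4 + 11 + 6 = 21.
This cut is saturated, so no flow can exceed 21.

21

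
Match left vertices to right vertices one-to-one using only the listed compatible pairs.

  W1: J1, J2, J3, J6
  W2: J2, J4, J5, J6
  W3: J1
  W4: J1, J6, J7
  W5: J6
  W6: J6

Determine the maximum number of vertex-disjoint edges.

5

Unit-capacity flow: source→left, listed edges, right→sink; max matching = max flow.
Augmenting path W1→J1 (+1); matched 1.
Augmenting path W2→J2 (+1); matched 2.
Augmenting path W4→J6 (+1); matched 3.
Augmenting path W3→J1→W1→J3 (+1); matched 4.
Augmenting path W5→J6→W4→J7 (+1); matched 5.
No augmenting path remains; maximum matching = 5.
König certificate: {W1, W2, W3, W4, J6} is a vertex cover of size 5 (every listed pair touches it), so no matching can be larger.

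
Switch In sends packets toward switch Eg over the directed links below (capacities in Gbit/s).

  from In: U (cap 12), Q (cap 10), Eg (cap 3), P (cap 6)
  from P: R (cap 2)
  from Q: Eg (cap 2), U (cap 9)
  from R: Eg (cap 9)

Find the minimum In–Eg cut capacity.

7

Augment In→Eg: bottleneck 3, flow now 3.
Augment In→Q→Eg: bottleneck 2, flow now 5.
Augment In→P→R→Eg: bottleneck 2, flow now 7.
No augmenting path remains; maximum flow = 7.
By max-flow min-cut, the minimum cut capacity equals the max flow.
In the residual graph, reachable from In: {In, P, Q, U}.
Min-cut edges: In→Eg (3), P→R (2), Q→Eg (2); capacity 3 + 2 + 2 = 7.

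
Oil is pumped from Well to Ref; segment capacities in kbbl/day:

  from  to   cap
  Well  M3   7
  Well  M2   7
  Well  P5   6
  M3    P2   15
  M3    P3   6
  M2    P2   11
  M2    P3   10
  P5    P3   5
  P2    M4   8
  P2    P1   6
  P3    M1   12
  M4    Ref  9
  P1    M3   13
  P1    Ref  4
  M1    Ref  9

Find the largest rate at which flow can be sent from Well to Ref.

19

Augment Well→M3→P2→M4→Ref: bottleneck 7, flow now 7.
Augment Well→M2→P2→M4→Ref: bottleneck 1, flow now 8.
Augment Well→M2→P2→P1→Ref: bottleneck 4, flow now 12.
Augment Well→M2→P3→M1→Ref: bottleneck 2, flow now 14.
Augment Well→P5→P3→M1→Ref: bottleneck 5, flow now 19.
No augmenting path remains; maximum flow = 19.
In the residual graph, reachable from Well: {Well, P5}.
Min-cut edges: Well→M3 (7), Well→M2 (7), P5→P3 (5); capacity 7 + 7 + 5 = 19.
This cut is saturated, so no flow can exceed 19.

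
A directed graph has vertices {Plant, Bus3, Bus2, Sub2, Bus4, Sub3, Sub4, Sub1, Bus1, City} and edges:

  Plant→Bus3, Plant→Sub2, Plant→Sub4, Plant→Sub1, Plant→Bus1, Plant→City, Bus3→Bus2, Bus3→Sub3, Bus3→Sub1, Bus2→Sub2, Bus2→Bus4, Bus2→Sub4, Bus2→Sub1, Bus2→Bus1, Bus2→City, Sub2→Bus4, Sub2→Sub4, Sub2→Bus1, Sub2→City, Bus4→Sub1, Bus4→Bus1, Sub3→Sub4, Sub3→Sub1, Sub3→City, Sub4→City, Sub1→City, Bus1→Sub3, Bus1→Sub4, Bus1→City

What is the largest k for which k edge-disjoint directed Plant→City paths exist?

Assign every edge capacity 1; by Menger, the answer equals the max flow.
Path Plant→City (+1); total 1.
Path Plant→Sub2→City (+1); total 2.
Path Plant→Sub4→City (+1); total 3.
Path Plant→Sub1→City (+1); total 4.
Path Plant→Bus1→City (+1); total 5.
Path Plant→Bus3→Bus2→City (+1); total 6.
No residual Plant→City path; max flow = 6.
Certifying cut of size 6: {Plant→Bus1, Plant→Bus3, Plant→City, Plant→Sub1, Plant→Sub2, Plant→Sub4}.

6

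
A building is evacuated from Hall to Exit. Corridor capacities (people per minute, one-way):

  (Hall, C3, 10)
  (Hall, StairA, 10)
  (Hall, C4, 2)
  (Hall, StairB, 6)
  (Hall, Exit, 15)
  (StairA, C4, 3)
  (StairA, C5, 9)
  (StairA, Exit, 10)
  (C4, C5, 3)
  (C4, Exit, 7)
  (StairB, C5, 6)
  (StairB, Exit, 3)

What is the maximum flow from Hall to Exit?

30

Augment Hall→Exit: bottleneck 15, flow now 15.
Augment Hall→StairA→Exit: bottleneck 10, flow now 25.
Augment Hall→C4→Exit: bottleneck 2, flow now 27.
Augment Hall→StairB→Exit: bottleneck 3, flow now 30.
No augmenting path remains; maximum flow = 30.
In the residual graph, reachable from Hall: {Hall, C3, StairB, C5}.
Min-cut edges: Hall→StairA (10), Hall→C4 (2), Hall→Exit (15), StairB→Exit (3); capacity 10 + 2 + 15 + 3 = 30.
This cut is saturated, so no flow can exceed 30.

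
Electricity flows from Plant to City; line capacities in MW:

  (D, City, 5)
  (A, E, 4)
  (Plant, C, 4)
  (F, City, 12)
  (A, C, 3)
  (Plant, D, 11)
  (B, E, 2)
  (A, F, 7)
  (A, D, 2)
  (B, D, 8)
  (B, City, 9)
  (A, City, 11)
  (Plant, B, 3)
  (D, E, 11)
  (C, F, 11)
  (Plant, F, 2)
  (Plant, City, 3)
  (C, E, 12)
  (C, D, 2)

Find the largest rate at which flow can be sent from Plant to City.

Augment Plant→City: bottleneck 3, flow now 3.
Augment Plant→B→City: bottleneck 3, flow now 6.
Augment Plant→D→City: bottleneck 5, flow now 11.
Augment Plant→F→City: bottleneck 2, flow now 13.
Augment Plant→C→F→City: bottleneck 4, flow now 17.
No augmenting path remains; maximum flow = 17.
In the residual graph, reachable from Plant: {Plant, D, E}.
Min-cut edges: Plant→B (3), Plant→C (4), Plant→F (2), Plant→City (3), D→City (5); capacity 3 + 4 + 2 + 3 + 5 = 17.
This cut is saturated, so no flow can exceed 17.

17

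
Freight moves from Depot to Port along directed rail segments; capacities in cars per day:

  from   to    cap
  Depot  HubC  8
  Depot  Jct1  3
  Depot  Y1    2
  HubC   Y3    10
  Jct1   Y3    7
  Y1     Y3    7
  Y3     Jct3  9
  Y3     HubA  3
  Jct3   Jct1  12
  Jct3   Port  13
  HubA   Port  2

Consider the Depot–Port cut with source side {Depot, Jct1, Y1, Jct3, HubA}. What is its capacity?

Edges leaving {Depot, Jct1, Y1, Jct3, HubA}: Depot→HubC (8), Jct1→Y3 (7), Y1→Y3 (7), Jct3→Port (13), HubA→Port (2).
Cut capacity = 8 + 7 + 7 + 13 + 2 = 37.

37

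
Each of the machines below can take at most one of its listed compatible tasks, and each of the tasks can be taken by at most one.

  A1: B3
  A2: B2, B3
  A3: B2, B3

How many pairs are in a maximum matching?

2

Unit-capacity flow: source→left, listed edges, right→sink; max matching = max flow.
Augmenting path A1→B3 (+1); matched 1.
Augmenting path A2→B2 (+1); matched 2.
No augmenting path remains; maximum matching = 2.
König certificate: {B2, B3} is a vertex cover of size 2 (every listed pair touches it), so no matching can be larger.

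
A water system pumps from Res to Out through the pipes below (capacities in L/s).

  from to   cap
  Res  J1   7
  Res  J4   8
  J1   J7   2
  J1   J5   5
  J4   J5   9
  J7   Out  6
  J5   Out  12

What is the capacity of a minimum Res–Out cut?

Augment Res→J1→J7→Out: bottleneck 2, flow now 2.
Augment Res→J1→J5→Out: bottleneck 5, flow now 7.
Augment Res→J4→J5→Out: bottleneck 7, flow now 14.
No augmenting path remains; maximum flow = 14.
By max-flow min-cut, the minimum cut capacity equals the max flow.
In the residual graph, reachable from Res: {Res, J1, J4, J5}.
Min-cut edges: J1→J7 (2), J5→Out (12); capacity 2 + 12 = 14.

14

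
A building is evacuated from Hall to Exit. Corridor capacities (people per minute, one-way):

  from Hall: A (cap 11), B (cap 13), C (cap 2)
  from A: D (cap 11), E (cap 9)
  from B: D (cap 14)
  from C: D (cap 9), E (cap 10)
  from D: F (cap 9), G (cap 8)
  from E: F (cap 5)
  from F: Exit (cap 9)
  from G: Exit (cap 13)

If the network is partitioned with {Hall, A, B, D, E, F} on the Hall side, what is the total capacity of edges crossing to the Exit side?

Edges leaving {Hall, A, B, D, E, F}: Hall→C (2), D→G (8), F→Exit (9).
Cut capacity = 2 + 8 + 9 = 19.

19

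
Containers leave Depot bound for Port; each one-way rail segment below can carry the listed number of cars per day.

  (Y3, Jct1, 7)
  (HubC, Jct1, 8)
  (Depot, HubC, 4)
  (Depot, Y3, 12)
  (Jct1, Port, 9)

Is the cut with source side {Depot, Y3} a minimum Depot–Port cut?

Given cut capacity: 4 + 7 = 11.
Augment Depot→Y3→Jct1→Port: bottleneck 7, flow now 7.
Augment Depot→HubC→Jct1→Port: bottleneck 2, flow now 9.
No augmenting path remains; maximum flow = 9.
In the residual graph, reachable from Depot: {Depot, Y3, HubC, Jct1}.
Min-cut edges: Jct1→Port (9); capacity 9 = 9.
Cut capacity 11 exceeds the max flow 9, so it is not minimum.

No — its capacity is 11, but the minimum cut has capacity 9.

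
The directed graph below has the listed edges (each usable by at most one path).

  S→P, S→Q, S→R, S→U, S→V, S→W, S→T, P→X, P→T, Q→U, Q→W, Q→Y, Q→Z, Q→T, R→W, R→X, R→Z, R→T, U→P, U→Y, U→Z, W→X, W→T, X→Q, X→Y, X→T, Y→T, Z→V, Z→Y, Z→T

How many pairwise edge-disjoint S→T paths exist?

Assign every edge capacity 1; by Menger, the answer equals the max flow.
Path S→T (+1); total 1.
Path S→P→T (+1); total 2.
Path S→Q→T (+1); total 3.
Path S→R→T (+1); total 4.
Path S→W→T (+1); total 5.
Path S→U→Y→T (+1); total 6.
No residual S→T path; max flow = 6.
Certifying cut of size 6: {S→P, S→Q, S→R, S→T, S→U, S→W}.

6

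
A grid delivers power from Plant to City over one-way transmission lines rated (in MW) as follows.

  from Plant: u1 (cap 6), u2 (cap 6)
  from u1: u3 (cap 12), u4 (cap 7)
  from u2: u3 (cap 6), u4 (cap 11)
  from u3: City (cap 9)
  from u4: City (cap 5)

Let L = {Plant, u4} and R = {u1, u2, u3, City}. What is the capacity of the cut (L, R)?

17

Edges leaving {Plant, u4}: Plant→u1 (6), Plant→u2 (6), u4→City (5).
Cut capacity = 6 + 6 + 5 = 17.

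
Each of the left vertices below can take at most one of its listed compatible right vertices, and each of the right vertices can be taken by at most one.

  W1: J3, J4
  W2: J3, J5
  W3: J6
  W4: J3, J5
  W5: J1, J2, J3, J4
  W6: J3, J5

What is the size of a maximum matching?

Unit-capacity flow: source→left, listed edges, right→sink; max matching = max flow.
Augmenting path W1→J3 (+1); matched 1.
Augmenting path W2→J5 (+1); matched 2.
Augmenting path W3→J6 (+1); matched 3.
Augmenting path W5→J1 (+1); matched 4.
Augmenting path W4→J3→W1→J4 (+1); matched 5.
No augmenting path remains; maximum matching = 5.
König certificate: {W1, W3, W5, J3, J5} is a vertex cover of size 5 (every listed pair touches it), so no matching can be larger.

5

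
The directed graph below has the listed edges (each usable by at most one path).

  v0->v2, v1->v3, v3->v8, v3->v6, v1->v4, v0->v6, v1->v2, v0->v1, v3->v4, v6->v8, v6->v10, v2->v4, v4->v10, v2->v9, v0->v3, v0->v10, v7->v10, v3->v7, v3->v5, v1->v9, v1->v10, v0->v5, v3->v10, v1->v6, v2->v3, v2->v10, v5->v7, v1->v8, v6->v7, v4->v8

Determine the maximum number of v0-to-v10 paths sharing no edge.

6

Assign every edge capacity 1; by Menger, the answer equals the max flow.
Path v0→v10 (+1); total 1.
Path v0→v1→v10 (+1); total 2.
Path v0→v2→v10 (+1); total 3.
Path v0→v3→v10 (+1); total 4.
Path v0→v6→v10 (+1); total 5.
Path v0→v5→v7→v10 (+1); total 6.
No residual v0→v10 path; max flow = 6.
Certifying cut of size 6: {v0→v1, v0→v10, v0→v2, v0→v3, v0→v5, v0→v6}.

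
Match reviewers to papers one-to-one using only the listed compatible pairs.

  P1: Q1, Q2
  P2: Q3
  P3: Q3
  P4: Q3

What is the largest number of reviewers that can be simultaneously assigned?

2

Unit-capacity flow: source→left, listed edges, right→sink; max matching = max flow.
Augmenting path P1→Q1 (+1); matched 1.
Augmenting path P2→Q3 (+1); matched 2.
No augmenting path remains; maximum matching = 2.
König certificate: {P1, Q3} is a vertex cover of size 2 (every listed pair touches it), so no matching can be larger.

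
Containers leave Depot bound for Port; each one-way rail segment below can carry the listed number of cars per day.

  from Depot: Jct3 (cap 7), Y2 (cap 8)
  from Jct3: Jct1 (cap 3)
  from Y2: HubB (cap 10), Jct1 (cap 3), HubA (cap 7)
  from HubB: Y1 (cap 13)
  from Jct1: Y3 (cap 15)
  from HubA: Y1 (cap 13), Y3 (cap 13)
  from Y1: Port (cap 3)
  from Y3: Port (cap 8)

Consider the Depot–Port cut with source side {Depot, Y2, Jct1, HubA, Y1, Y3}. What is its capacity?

Edges leaving {Depot, Y2, Jct1, HubA, Y1, Y3}: Depot→Jct3 (7), Y2→HubB (10), Y1→Port (3), Y3→Port (8).
Cut capacity = 7 + 10 + 3 + 8 = 28.

28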